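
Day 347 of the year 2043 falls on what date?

Jan has 31 days (347 − 31 = 316 remain).
Feb has 28 days (316 − 28 = 288 remain).
Mar has 31 days (288 − 31 = 257 remain).
Apr has 30 days (257 − 30 = 227 remain).
May has 31 days (227 − 31 = 196 remain).
Jun has 30 days (196 − 30 = 166 remain).
Jul has 31 days (166 − 31 = 135 remain).
Aug has 31 days (135 − 31 = 104 remain).
Sep has 30 days (104 − 30 = 74 remain).
Oct has 31 days (74 − 31 = 43 remain).
Nov has 30 days (43 − 30 = 13 remain).
13 into Dec → Dec 13.

Dec 13, 2043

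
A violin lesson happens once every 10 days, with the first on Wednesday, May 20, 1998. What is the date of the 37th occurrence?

The 37th occurrence is 36 intervals after the first: 36 × 10 = 360 days after May 20, 1998.
May has 31 days — 11 days to the end of May leaves 349.
Jun has 30 days (319 left).
Jul has 31 days (288 left).
Aug has 31 days (257 left).
Sep has 30 days (227 left).
Oct has 31 days (196 left).
Nov has 30 days (166 left).
Dec has 31 days (135 left).
Jan has 31 days (104 left).
Feb has 28 days (76 left).
Mar has 31 days (45 left).
Apr has 30 days (15 left).
15 days into May → May 15, 1999.

May 15, 1999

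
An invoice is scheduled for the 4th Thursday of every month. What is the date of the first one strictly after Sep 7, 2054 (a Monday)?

Sep 2054 starts on a Tuesday; its first Thursday is the 3rd, so the 4th Thursday is the 24th — Sep 24, 2054.
Sep 24, 2054 is after Sep 7, 2054, so that is the next one.

Sep 24, 2054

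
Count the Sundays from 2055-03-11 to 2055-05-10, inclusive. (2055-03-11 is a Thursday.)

2055-03-11 is a Thursday; the first Sunday on or after it is 2055-03-14 (3 days later).
From 2055-03-14 to 2055-05-10: 17 + 30 + 10 = 57 days (rest of March, April, May).
57 ÷ 7 = 8 full weeks with remainder 1, so 8 more Sundays after the first → 9.

9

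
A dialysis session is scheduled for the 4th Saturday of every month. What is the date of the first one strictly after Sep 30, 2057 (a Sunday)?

Oct 27, 2057

Sep 2057 starts on a Saturday; its first Saturday is the 1st, so the 4th Saturday is the 22nd — Sep 22, 2057.
That is not after Sep 30, 2057, so look at Oct 2057.
Oct 2057 starts on a Monday; its first Saturday is the 6th, so the 4th Saturday is the 27th — Oct 27, 2057.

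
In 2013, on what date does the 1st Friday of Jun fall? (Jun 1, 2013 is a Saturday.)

Jun 2013 begins on a Saturday, so the first Friday is Jun 7 (6 days later).

Jun 7, 2013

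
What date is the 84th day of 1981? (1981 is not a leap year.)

Mar 25, 1981

Jan has 31 days (84 − 31 = 53 remain).
Feb has 28 days (53 − 28 = 25 remain).
25 into Mar → Mar 25.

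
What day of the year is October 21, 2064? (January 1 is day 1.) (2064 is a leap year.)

295

Days in months before October: 31 + 29 + 31 + 30 + 31 + 30 + 31 + 31 + 30 = 274.
Plus 21 days into October → day 295.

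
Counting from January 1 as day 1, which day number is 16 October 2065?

289

Days in months before October: 31 + 28 + 31 + 30 + 31 + 30 + 31 + 31 + 30 = 273.
Plus 16 days into October → day 289.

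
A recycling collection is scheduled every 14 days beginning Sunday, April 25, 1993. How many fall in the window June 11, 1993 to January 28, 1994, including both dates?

Occurrences land 14·i days after April 25, 1993 for i = 0, 1, 2, …
June 11, 1993 is 47 days after the start; 47 ÷ 14 = 3 remainder 5; since the remainder is 5, round up to i = 4. First occurrence in the window: #5 on June 20, 1993 (4×14 = 56 days in).
January 28, 1994 is 278 days after the start; 278 ÷ 14 = 19 remainder 12. Last occurrence in the window: #20 on January 16, 1994.
Occurrences #5 through #20: 16 in total.

16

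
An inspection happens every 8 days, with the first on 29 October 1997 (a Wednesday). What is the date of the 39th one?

29 August 1998

The 39th occurrence is 38 intervals after the first: 38 × 8 = 304 days after 29 October 1997.
October has 31 days — 2 days to the end of October leaves 302.
November has 30 days (272 left).
December has 31 days (241 left).
January has 31 days (210 left).
February has 28 days (182 left).
March has 31 days (151 left).
April has 30 days (121 left).
May has 31 days (90 left).
June has 30 days (60 left).
July has 31 days (29 left).
29 days into August → 29 August 1998.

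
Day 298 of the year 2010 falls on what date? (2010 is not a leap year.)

October 25, 2010

January has 31 days (298 − 31 = 267 remain).
February has 28 days (267 − 28 = 239 remain).
March has 31 days (239 − 31 = 208 remain).
April has 30 days (208 − 30 = 178 remain).
May has 31 days (178 − 31 = 147 remain).
June has 30 days (147 − 30 = 117 remain).
July has 31 days (117 − 31 = 86 remain).
August has 31 days (86 − 31 = 55 remain).
September has 30 days (55 − 30 = 25 remain).
25 into October → October 25.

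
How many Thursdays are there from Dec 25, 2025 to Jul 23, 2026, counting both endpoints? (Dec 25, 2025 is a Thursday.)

Dec 25, 2025 is a Thursday; the first Thursday on or after it is Dec 25, 2025.
From Dec 25, 2025 to Jul 23, 2026: 6 + 31 + 28 + 31 + 30 + 31 + 30 + 23 = 210 days (rest of Dec, Jan, Feb, Mar, Apr, May, Jun, Jul).
210 ÷ 7 = 30 full weeks with remainder 0, so 30 more Thursdays after the first → 31.

31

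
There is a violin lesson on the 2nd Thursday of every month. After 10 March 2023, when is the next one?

13 April 2023

March 2023 starts on a Wednesday; its first Thursday is the 2nd, so the 2nd Thursday is the 9th — 9 March 2023.
That is not after 10 March 2023, so look at April 2023.
April 2023 starts on a Saturday; its first Thursday is the 6th, so the 2nd Thursday is the 13th — 13 April 2023.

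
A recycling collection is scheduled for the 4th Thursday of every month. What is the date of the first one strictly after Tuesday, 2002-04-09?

2002-04-25

April 2002 starts on a Monday; its first Thursday is the 4th, so the 4th Thursday is the 25th — 2002-04-25.
2002-04-25 is after 2002-04-09, so that is the next one.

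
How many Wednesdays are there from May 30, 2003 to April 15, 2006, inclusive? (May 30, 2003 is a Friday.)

150

May 30, 2003 is a Friday; the first Wednesday on or after it is June 4, 2003 (5 days later).
From June 4, 2003 to April 15, 2006: 210 + 366 + 365 + 105 = 1046 days (rest of 2003, 2004, 2005, to April 15, 2006 in 2006).
1046 ÷ 7 = 149 full weeks with remainder 3, so 149 more Wednesdays after the first → 150.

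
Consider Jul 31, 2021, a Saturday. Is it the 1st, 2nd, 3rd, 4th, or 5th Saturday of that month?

Day 31 falls in week ⌈31/7⌉ of the month.
Days 1–7 hold the 1st Saturday, 8–14 the 2nd, 15–21 the 3rd, 22–28 the 4th, 29–31 the 5th.
31 is in the range for the 5th.

5th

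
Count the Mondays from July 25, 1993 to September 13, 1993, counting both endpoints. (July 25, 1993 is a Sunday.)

8

July 25, 1993 is a Sunday; the first Monday on or after it is July 26, 1993 (1 day later).
From July 26, 1993 to September 13, 1993: 5 + 31 + 13 = 49 days (rest of July, August, September).
49 ÷ 7 = 7 full weeks with remainder 0, so 7 more Mondays after the first → 8.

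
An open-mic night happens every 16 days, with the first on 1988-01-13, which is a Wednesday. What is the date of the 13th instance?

1988-07-23

The 13th occurrence is 12 intervals after the first: 12 × 16 = 192 days after 1988-01-13.
January has 31 days — 18 days to the end of January leaves 174.
February has 29 days (145 left).
March has 31 days (114 left).
April has 30 days (84 left).
May has 31 days (53 left).
June has 30 days (23 left).
23 days into July → 1988-07-23.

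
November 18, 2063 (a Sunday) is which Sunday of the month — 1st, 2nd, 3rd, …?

Day 18 falls in week ⌈18/7⌉ of the month.
Days 1–7 hold the 1st Sunday, 8–14 the 2nd, 15–21 the 3rd, 22–28 the 4th, 29–31 the 5th.
18 is in the range for the 3rd.

3rd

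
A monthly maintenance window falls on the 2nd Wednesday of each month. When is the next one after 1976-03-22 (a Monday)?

1976-04-14

March 1976 starts on a Monday; its first Wednesday is the 3rd, so the 2nd Wednesday is the 10th — 1976-03-10.
That is not after 1976-03-22, so look at April 1976.
April 1976 starts on a Thursday; its first Wednesday is the 7th, so the 2nd Wednesday is the 14th — 1976-04-14.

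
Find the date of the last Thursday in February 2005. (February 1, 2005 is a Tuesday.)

February 24, 2005

February 2005 begins on a Tuesday, so the first Thursday is February 3 (2 days later).
February 2005 has 28 days. Adding weeks: 3, 10, 17, 24 — the last one ≤ 28 is the 24th.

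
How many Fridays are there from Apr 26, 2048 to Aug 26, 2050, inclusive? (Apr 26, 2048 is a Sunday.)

122

Apr 26, 2048 is a Sunday; the first Friday on or after it is May 1, 2048 (5 days later).
From May 1, 2048 to Aug 26, 2050: 244 + 365 + 238 = 847 days (rest of 2048, 2049, to Aug 26, 2050 in 2050).
847 ÷ 7 = 121 full weeks with remainder 0, so 121 more Fridays after the first → 122.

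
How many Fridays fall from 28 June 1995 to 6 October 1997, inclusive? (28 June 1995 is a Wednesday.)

119

28 June 1995 is a Wednesday; the first Friday on or after it is 30 June 1995 (2 days later).
From 30 June 1995 to 6 October 1997: 184 + 366 + 279 = 829 days (rest of 1995, 1996, to 6 October 1997 in 1997).
829 ÷ 7 = 118 full weeks with remainder 3, so 118 more Fridays after the first → 119.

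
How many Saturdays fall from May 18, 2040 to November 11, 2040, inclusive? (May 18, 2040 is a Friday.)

26

May 18, 2040 is a Friday; the first Saturday on or after it is May 19, 2040 (1 day later).
From May 19, 2040 to November 11, 2040: 12 + 30 + 31 + 31 + 30 + 31 + 11 = 176 days (rest of May, June, July, August, September, October, November).
176 ÷ 7 = 25 full weeks with remainder 1, so 25 more Saturdays after the first → 26.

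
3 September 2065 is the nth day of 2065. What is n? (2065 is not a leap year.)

246

Days in months before September: 31 + 28 + 31 + 30 + 31 + 30 + 31 + 31 = 243.
Plus 3 days into September → day 246.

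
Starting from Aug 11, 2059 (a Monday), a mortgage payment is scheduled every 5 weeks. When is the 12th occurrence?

The 12th occurrence is 11 intervals after the first: 11 × 35 = 385 days after Aug 11, 2059.
Aug has 31 days — 20 days to the end of Aug leaves 365.
Sep has 30 days (335 left).
Oct has 31 days (304 left).
Nov has 30 days (274 left).
Dec has 31 days (243 left).
Jan has 31 days (212 left).
Feb has 29 days (183 left).
Mar has 31 days (152 left).
Apr has 30 days (122 left).
May has 31 days (91 left).
Jun has 30 days (61 left).
Jul has 31 days (30 left).
30 days into Aug → Aug 30, 2060.

Aug 30, 2060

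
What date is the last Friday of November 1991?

1991-11-29

The first Friday of November 1991 is November 1.
November 1991 has 30 days. Adding weeks: 1, 8, 15, 22, 29 — the last one ≤ 30 is the 29th.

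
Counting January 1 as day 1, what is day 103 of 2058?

2058-04-13

January has 31 days (103 − 31 = 72 remain).
February has 28 days (72 − 28 = 44 remain).
March has 31 days (44 − 31 = 13 remain).
13 into April → April 13.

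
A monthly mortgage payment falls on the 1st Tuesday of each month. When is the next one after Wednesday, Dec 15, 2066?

Jan 4, 2067

Dec 2066 starts on a Wednesday, so its 1st Tuesday is Dec 7, 2066 (6 days in).
That is not after Dec 15, 2066, so look at Jan 2067.
Jan 2067 starts on a Saturday, so its 1st Tuesday is Jan 4, 2067 (3 days in).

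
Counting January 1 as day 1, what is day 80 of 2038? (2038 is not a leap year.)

2038-03-21

January has 31 days (80 − 31 = 49 remain).
February has 28 days (49 − 28 = 21 remain).
21 into March → March 21.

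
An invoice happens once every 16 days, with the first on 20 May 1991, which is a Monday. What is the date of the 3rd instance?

The 3rd occurrence is 2 intervals after the first: 2 × 16 = 32 days after 20 May 1991.
May has 31 days — 11 days to the end of May leaves 21.
21 days into June → 21 June 1991.

21 June 1991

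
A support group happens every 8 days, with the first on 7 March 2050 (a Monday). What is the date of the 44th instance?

14 February 2051

The 44th occurrence is 43 intervals after the first: 43 × 8 = 344 days after 7 March 2050.
March has 31 days — 24 days to the end of March leaves 320.
April has 30 days (290 left).
May has 31 days (259 left).
June has 30 days (229 left).
July has 31 days (198 left).
August has 31 days (167 left).
September has 30 days (137 left).
October has 31 days (106 left).
November has 30 days (76 left).
December has 31 days (45 left).
January has 31 days (14 left).
14 days into February → 14 February 2051.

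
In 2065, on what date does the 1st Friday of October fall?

The first Friday of October 2065 is October 2.

October 2, 2065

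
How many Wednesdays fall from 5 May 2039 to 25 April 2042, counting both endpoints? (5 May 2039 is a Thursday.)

155

5 May 2039 is a Thursday; the first Wednesday on or after it is 11 May 2039 (6 days later).
From 11 May 2039 to 25 April 2042: 234 + 366 + 365 + 115 = 1080 days (rest of 2039, 2040, 2041, to 25 April 2042 in 2042).
1080 ÷ 7 = 154 full weeks with remainder 2, so 154 more Wednesdays after the first → 155.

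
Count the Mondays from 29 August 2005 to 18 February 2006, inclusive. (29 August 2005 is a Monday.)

29 August 2005 is a Monday; the first Monday on or after it is 29 August 2005.
From 29 August 2005 to 18 February 2006: 2 + 30 + 31 + 30 + 31 + 31 + 18 = 173 days (rest of August, September, October, November, December, January, February).
173 ÷ 7 = 24 full weeks with remainder 5, so 24 more Mondays after the first → 25.

25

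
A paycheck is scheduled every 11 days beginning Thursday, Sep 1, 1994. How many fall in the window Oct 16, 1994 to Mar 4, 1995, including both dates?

12

Occurrences land 11·i days after Sep 1, 1994 for i = 0, 1, 2, …
Oct 16, 1994 is 45 days after the start; 45 ÷ 11 = 4 remainder 1; since the remainder is 1, round up to i = 5. First occurrence in the window: #6 on Oct 26, 1994 (5×11 = 55 days in).
Mar 4, 1995 is 184 days after the start; 184 ÷ 11 = 16 remainder 8. Last occurrence in the window: #17 on Feb 24, 1995.
Occurrences #6 through #17: 12 in total.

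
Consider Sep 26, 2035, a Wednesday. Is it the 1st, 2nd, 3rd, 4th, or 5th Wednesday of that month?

4th

Day 26 falls in week ⌈26/7⌉ of the month.
Days 1–7 hold the 1st Wednesday, 8–14 the 2nd, 15–21 the 3rd, 22–28 the 4th, 29–31 the 5th.
26 is in the range for the 4th.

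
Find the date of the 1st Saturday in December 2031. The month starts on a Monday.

2031-12-06

December 2031 begins on a Monday, so the first Saturday is December 6 (5 days later).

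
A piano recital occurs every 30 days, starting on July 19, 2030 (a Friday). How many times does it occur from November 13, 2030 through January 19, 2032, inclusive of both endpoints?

Occurrences land 30·i days after July 19, 2030 for i = 0, 1, 2, …
November 13, 2030 is 117 days after the start; 117 ÷ 30 = 3 remainder 27; since the remainder is 27, round up to i = 4. First occurrence in the window: #5 on November 16, 2030 (4×30 = 120 days in).
January 19, 2032 is 549 days after the start; 549 ÷ 30 = 18 remainder 9. Last occurrence in the window: #19 on January 10, 2032.
Occurrences #5 through #19: 15 in total.

15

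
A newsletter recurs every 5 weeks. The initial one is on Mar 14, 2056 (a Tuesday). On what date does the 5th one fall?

The 5th occurrence is 4 intervals after the first: 4 × 35 = 140 days after Mar 14, 2056.
Mar has 31 days — 17 days to the end of Mar leaves 123.
Apr has 30 days (93 left).
May has 31 days (62 left).
Jun has 30 days (32 left).
Jul has 31 days (1 left).
1 day into Aug → Aug 1, 2056.

Aug 1, 2056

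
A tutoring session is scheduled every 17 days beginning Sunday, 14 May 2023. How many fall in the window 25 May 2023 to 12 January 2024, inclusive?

Occurrences land 17·i days after 14 May 2023 for i = 0, 1, 2, …
25 May 2023 is 11 days after the start; 11 ÷ 17 = 0 remainder 11; since the remainder is 11, round up to i = 1. First occurrence in the window: #2 on 31 May 2023 (1×17 = 17 days in).
12 January 2024 is 243 days after the start; 243 ÷ 17 = 14 remainder 5. Last occurrence in the window: #15 on 7 January 2024.
Occurrences #2 through #15: 14 in total.

14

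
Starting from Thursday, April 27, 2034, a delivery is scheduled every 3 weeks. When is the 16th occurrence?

The 16th occurrence is 15 intervals after the first: 15 × 21 = 315 days after April 27, 2034.
April has 30 days — 3 days to the end of April leaves 312.
May has 31 days (281 left).
June has 30 days (251 left).
July has 31 days (220 left).
August has 31 days (189 left).
September has 30 days (159 left).
October has 31 days (128 left).
November has 30 days (98 left).
December has 31 days (67 left).
January has 31 days (36 left).
February has 28 days (8 left).
8 days into March → March 8, 2035.

March 8, 2035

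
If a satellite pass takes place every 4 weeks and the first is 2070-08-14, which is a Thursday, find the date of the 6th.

The 6th occurrence is 5 intervals after the first: 5 × 28 = 140 days after 2070-08-14.
August has 31 days — 17 days to the end of August leaves 123.
September has 30 days (93 left).
October has 31 days (62 left).
November has 30 days (32 left).
December has 31 days (1 left).
1 day into January → 2071-01-01.

2071-01-01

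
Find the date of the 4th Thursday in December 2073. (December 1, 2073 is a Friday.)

2073-12-28

December 2073 begins on a Friday, so the first Thursday is December 7 (6 days later).
The 4th Thursday is 3 weeks later: 7 + 21 = 28.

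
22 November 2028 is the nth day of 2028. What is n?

327

Days in months before November: 31 + 29 + 31 + 30 + 31 + 30 + 31 + 31 + 30 + 31 = 305.
Plus 22 days into November → day 327.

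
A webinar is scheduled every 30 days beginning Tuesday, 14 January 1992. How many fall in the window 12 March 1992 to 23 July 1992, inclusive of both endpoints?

Occurrences land 30·i days after 14 January 1992 for i = 0, 1, 2, …
12 March 1992 is 58 days after the start; 58 ÷ 30 = 1 remainder 28; since the remainder is 28, round up to i = 2. First occurrence in the window: #3 on 14 March 1992 (2×30 = 60 days in).
23 July 1992 is 191 days after the start; 191 ÷ 30 = 6 remainder 11. Last occurrence in the window: #7 on 12 July 1992.
Occurrences #3 through #7: 5 in total.

5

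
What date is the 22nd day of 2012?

22 into January → January 22.

January 22, 2012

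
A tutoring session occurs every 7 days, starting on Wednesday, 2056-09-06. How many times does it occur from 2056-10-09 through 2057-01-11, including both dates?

Occurrences land 7·i days after 2056-09-06 for i = 0, 1, 2, …
2056-10-09 is 33 days after the start; 33 ÷ 7 = 4 remainder 5; since the remainder is 5, round up to i = 5. First occurrence in the window: #6 on 2056-10-11 (5×7 = 35 days in).
2057-01-11 is 127 days after the start; 127 ÷ 7 = 18 remainder 1. Last occurrence in the window: #19 on 2057-01-10.
Occurrences #6 through #19: 14 in total.

14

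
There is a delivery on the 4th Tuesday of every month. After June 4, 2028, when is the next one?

June 27, 2028

June 2028 starts on a Thursday; its first Tuesday is the 6th, so the 4th Tuesday is the 27th — June 27, 2028.
June 27, 2028 is after June 4, 2028, so that is the next one.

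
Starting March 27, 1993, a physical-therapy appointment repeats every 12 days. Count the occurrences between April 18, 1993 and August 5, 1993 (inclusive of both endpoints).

9

Occurrences land 12·i days after March 27, 1993 for i = 0, 1, 2, …
April 18, 1993 is 22 days after the start; 22 ÷ 12 = 1 remainder 10; since the remainder is 10, round up to i = 2. First occurrence in the window: #3 on April 20, 1993 (2×12 = 24 days in).
August 5, 1993 is 131 days after the start; 131 ÷ 12 = 10 remainder 11. Last occurrence in the window: #11 on July 25, 1993.
Occurrences #3 through #11: 9 in total.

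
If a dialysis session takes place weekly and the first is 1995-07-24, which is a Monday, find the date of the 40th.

The 40th occurrence is 39 intervals after the first: 39 × 7 = 273 days after 1995-07-24.
July has 31 days — 7 days to the end of July leaves 266.
August has 31 days (235 left).
September has 30 days (205 left).
October has 31 days (174 left).
November has 30 days (144 left).
December has 31 days (113 left).
January has 31 days (82 left).
February has 29 days (53 left).
March has 31 days (22 left).
22 days into April → 1996-04-22.

1996-04-22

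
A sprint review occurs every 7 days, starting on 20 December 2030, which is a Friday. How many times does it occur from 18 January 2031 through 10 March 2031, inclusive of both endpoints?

Occurrences land 7·i days after 20 December 2030 for i = 0, 1, 2, …
18 January 2031 is 29 days after the start; 29 ÷ 7 = 4 remainder 1; since the remainder is 1, round up to i = 5. First occurrence in the window: #6 on 24 January 2031 (5×7 = 35 days in).
10 March 2031 is 80 days after the start; 80 ÷ 7 = 11 remainder 3. Last occurrence in the window: #12 on 7 March 2031.
Occurrences #6 through #12: 7 in total.

7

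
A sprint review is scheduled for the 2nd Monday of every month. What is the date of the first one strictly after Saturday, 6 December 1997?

8 December 1997

December 1997 starts on a Monday; its first Monday is the 1st, so the 2nd Monday is the 8th — 8 December 1997.
8 December 1997 is after 6 December 1997, so that is the next one.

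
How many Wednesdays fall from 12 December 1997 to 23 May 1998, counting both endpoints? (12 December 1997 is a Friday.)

23

12 December 1997 is a Friday; the first Wednesday on or after it is 17 December 1997 (5 days later).
From 17 December 1997 to 23 May 1998: 14 + 31 + 28 + 31 + 30 + 23 = 157 days (rest of December, January, February, March, April, May).
157 ÷ 7 = 22 full weeks with remainder 3, so 22 more Wednesdays after the first → 23.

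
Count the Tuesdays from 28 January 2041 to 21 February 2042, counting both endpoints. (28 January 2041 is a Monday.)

28 January 2041 is a Monday; the first Tuesday on or after it is 29 January 2041 (1 day later).
From 29 January 2041 to 21 February 2042: 336 + 52 = 388 days (rest of 2041, to 21 February 2042 in 2042).
388 ÷ 7 = 55 full weeks with remainder 3, so 55 more Tuesdays after the first → 56.

56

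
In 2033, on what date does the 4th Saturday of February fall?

February 2033 begins on a Tuesday, so the first Saturday is February 5 (4 days later).
The 4th Saturday is 3 weeks later: 5 + 21 = 26.

26 February 2033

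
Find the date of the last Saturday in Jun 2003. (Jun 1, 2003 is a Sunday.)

Jun 28, 2003

Jun 2003 begins on a Sunday, so the first Saturday is Jun 7 (6 days later).
Jun 2003 has 30 days. Adding weeks: 7, 14, 21, 28 — the last one ≤ 30 is the 28th.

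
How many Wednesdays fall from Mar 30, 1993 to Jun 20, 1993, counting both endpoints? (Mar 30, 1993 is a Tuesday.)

12

Mar 30, 1993 is a Tuesday; the first Wednesday on or after it is Mar 31, 1993 (1 day later).
From Mar 31, 1993 to Jun 20, 1993: 0 + 30 + 31 + 20 = 81 days (rest of Mar, Apr, May, Jun).
81 ÷ 7 = 11 full weeks with remainder 4, so 11 more Wednesdays after the first → 12.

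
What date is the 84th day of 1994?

January has 31 days (84 − 31 = 53 remain).
February has 28 days (53 − 28 = 25 remain).
25 into March → March 25.

25 March 1994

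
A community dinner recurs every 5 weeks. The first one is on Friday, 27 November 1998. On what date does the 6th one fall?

The 6th occurrence is 5 intervals after the first: 5 × 35 = 175 days after 27 November 1998.
November has 30 days — 3 days to the end of November leaves 172.
December has 31 days (141 left).
January has 31 days (110 left).
February has 28 days (82 left).
March has 31 days (51 left).
April has 30 days (21 left).
21 days into May → 21 May 1999.

21 May 1999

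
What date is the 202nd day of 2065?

July 21, 2065

January has 31 days (202 − 31 = 171 remain).
February has 28 days (171 − 28 = 143 remain).
March has 31 days (143 − 31 = 112 remain).
April has 30 days (112 − 30 = 82 remain).
May has 31 days (82 − 31 = 51 remain).
June has 30 days (51 − 30 = 21 remain).
21 into July → July 21.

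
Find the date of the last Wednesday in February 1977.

1977-02-23

The first Wednesday of February 1977 is February 2.
February 1977 has 28 days. Adding weeks: 2, 9, 16, 23 — the last one ≤ 28 is the 23rd.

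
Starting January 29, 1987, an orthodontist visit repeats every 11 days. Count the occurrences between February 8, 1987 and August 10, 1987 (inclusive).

Occurrences land 11·i days after January 29, 1987 for i = 0, 1, 2, …
February 8, 1987 is 10 days after the start; 10 ÷ 11 = 0 remainder 10; since the remainder is 10, round up to i = 1. First occurrence in the window: #2 on February 9, 1987 (1×11 = 11 days in).
August 10, 1987 is 193 days after the start; 193 ÷ 11 = 17 remainder 6. Last occurrence in the window: #18 on August 4, 1987.
Occurrences #2 through #18: 17 in total.

17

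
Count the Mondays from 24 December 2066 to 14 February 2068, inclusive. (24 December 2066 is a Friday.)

60

24 December 2066 is a Friday; the first Monday on or after it is 27 December 2066 (3 days later).
From 27 December 2066 to 14 February 2068: 4 + 365 + 45 = 414 days (rest of 2066, 2067, to 14 February 2068 in 2068).
414 ÷ 7 = 59 full weeks with remainder 1, so 59 more Mondays after the first → 60.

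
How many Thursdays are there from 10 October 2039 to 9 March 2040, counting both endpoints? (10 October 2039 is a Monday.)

22

10 October 2039 is a Monday; the first Thursday on or after it is 13 October 2039 (3 days later).
From 13 October 2039 to 9 March 2040: 18 + 30 + 31 + 31 + 29 + 9 = 148 days (rest of October, November, December, January, February, March).
148 ÷ 7 = 21 full weeks with remainder 1, so 21 more Thursdays after the first → 22.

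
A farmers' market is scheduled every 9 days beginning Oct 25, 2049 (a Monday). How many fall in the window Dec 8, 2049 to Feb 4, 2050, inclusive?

Occurrences land 9·i days after Oct 25, 2049 for i = 0, 1, 2, …
Dec 8, 2049 is 44 days after the start; 44 ÷ 9 = 4 remainder 8; since the remainder is 8, round up to i = 5. First occurrence in the window: #6 on Dec 9, 2049 (5×9 = 45 days in).
Feb 4, 2050 is 102 days after the start; 102 ÷ 9 = 11 remainder 3. Last occurrence in the window: #12 on Feb 1, 2050.
Occurrences #6 through #12: 7 in total.

7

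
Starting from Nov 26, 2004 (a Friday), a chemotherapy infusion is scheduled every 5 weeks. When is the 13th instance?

The 13th occurrence is 12 intervals after the first: 12 × 35 = 420 days after Nov 26, 2004.
Nov has 30 days — 4 days to the end of Nov leaves 416.
From end of Nov to end of 2004 is 31 days (385 left).
2005 has 365 days (20 left).
20 days into Jan → Jan 20, 2006.

Jan 20, 2006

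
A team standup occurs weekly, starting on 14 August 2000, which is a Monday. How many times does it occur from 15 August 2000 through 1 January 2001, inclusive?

20

Occurrences land 7·i days after 14 August 2000 for i = 0, 1, 2, …
15 August 2000 is 1 day after the start; 1 ÷ 7 = 0 remainder 1; since the remainder is 1, round up to i = 1. First occurrence in the window: #2 on 21 August 2000 (1×7 = 7 days in).
1 January 2001 is 140 days after the start; 140 ÷ 7 = 20 remainder 0. Last occurrence in the window: #21 on 1 January 2001.
Occurrences #2 through #21: 20 in total.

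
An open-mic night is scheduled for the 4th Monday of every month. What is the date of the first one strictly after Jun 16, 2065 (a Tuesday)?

Jun 22, 2065

Jun 2065 starts on a Monday; its first Monday is the 1st, so the 4th Monday is the 22nd — Jun 22, 2065.
Jun 22, 2065 is after Jun 16, 2065, so that is the next one.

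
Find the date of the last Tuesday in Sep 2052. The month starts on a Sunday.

Sep 24, 2052

Sep 2052 begins on a Sunday, so the first Tuesday is Sep 3 (2 days later).
Sep 2052 has 30 days. Adding weeks: 3, 10, 17, 24 — the last one ≤ 30 is the 24th.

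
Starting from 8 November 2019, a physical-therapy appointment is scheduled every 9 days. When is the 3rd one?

26 November 2019

The 3rd occurrence is 2 intervals after the first: 2 × 9 = 18 days after 8 November 2019.
18 days later is 26 November 2019.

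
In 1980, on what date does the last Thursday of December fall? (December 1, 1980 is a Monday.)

25 December 1980

December 1980 begins on a Monday, so the first Thursday is December 4 (3 days later).
December 1980 has 31 days. Adding weeks: 4, 11, 18, 25 — the last one ≤ 31 is the 25th.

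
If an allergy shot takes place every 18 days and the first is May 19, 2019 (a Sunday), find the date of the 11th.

Nov 15, 2019

The 11th occurrence is 10 intervals after the first: 10 × 18 = 180 days after May 19, 2019.
May has 31 days — 12 days to the end of May leaves 168.
Jun has 30 days (138 left).
Jul has 31 days (107 left).
Aug has 31 days (76 left).
Sep has 30 days (46 left).
Oct has 31 days (15 left).
15 days into Nov → Nov 15, 2019.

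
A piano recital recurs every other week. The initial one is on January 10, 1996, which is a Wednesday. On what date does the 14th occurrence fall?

The 14th occurrence is 13 intervals after the first: 13 × 14 = 182 days after January 10, 1996.
January has 31 days — 21 days to the end of January leaves 161.
February has 29 days (132 left).
March has 31 days (101 left).
April has 30 days (71 left).
May has 31 days (40 left).
June has 30 days (10 left).
10 days into July → July 10, 1996.

July 10, 1996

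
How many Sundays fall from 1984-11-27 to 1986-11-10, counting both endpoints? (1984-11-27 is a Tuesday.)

1984-11-27 is a Tuesday; the first Sunday on or after it is 1984-12-02 (5 days later).
From 1984-12-02 to 1986-11-10: 29 + 365 + 314 = 708 days (rest of 1984, 1985, to 1986-11-10 in 1986).
708 ÷ 7 = 101 full weeks with remainder 1, so 101 more Sundays after the first → 102.

102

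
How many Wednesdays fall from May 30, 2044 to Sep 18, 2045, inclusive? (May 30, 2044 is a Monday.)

May 30, 2044 is a Monday; the first Wednesday on or after it is Jun 1, 2044 (2 days later).
From Jun 1, 2044 to Sep 18, 2045: 213 + 261 = 474 days (rest of 2044, to Sep 18, 2045 in 2045).
474 ÷ 7 = 67 full weeks with remainder 5, so 67 more Wednesdays after the first → 68.

68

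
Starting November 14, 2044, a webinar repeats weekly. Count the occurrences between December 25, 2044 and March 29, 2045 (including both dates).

Occurrences land 7·i days after November 14, 2044 for i = 0, 1, 2, …
December 25, 2044 is 41 days after the start; 41 ÷ 7 = 5 remainder 6; since the remainder is 6, round up to i = 6. First occurrence in the window: #7 on December 26, 2044 (6×7 = 42 days in).
March 29, 2045 is 135 days after the start; 135 ÷ 7 = 19 remainder 2. Last occurrence in the window: #20 on March 27, 2045.
Occurrences #7 through #20: 14 in total.

14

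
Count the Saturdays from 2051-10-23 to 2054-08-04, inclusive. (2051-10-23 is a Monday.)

2051-10-23 is a Monday; the first Saturday on or after it is 2051-10-28 (5 days later).
From 2051-10-28 to 2054-08-04: 64 + 366 + 365 + 216 = 1011 days (rest of 2051, 2052, 2053, to 2054-08-04 in 2054).
1011 ÷ 7 = 144 full weeks with remainder 3, so 144 more Saturdays after the first → 145.

145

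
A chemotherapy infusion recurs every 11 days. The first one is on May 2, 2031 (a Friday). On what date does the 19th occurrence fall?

The 19th occurrence is 18 intervals after the first: 18 × 11 = 198 days after May 2, 2031.
May has 31 days — 29 days to the end of May leaves 169.
Jun has 30 days (139 left).
Jul has 31 days (108 left).
Aug has 31 days (77 left).
Sep has 30 days (47 left).
Oct has 31 days (16 left).
16 days into Nov → Nov 16, 2031.

Nov 16, 2031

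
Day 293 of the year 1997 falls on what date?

January has 31 days (293 − 31 = 262 remain).
February has 28 days (262 − 28 = 234 remain).
March has 31 days (234 − 31 = 203 remain).
April has 30 days (203 − 30 = 173 remain).
May has 31 days (173 − 31 = 142 remain).
June has 30 days (142 − 30 = 112 remain).
July has 31 days (112 − 31 = 81 remain).
August has 31 days (81 − 31 = 50 remain).
September has 30 days (50 − 30 = 20 remain).
20 into October → October 20.

20 October 1997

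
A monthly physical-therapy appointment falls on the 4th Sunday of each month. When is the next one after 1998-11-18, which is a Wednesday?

1998-11-22

November 1998 starts on a Sunday; its first Sunday is the 1st, so the 4th Sunday is the 22nd — 1998-11-22.
1998-11-22 is after 1998-11-18, so that is the next one.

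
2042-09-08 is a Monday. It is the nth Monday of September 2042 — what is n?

Day 8 falls in week ⌈8/7⌉ of the month.
Days 1–7 hold the 1st Monday, 8–14 the 2nd, 15–21 the 3rd, 22–28 the 4th, 29–31 the 5th.
8 is in the range for the 2nd.

2nd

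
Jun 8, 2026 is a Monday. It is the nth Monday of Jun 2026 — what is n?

2nd

Day 8 falls in week ⌈8/7⌉ of the month.
Days 1–7 hold the 1st Monday, 8–14 the 2nd, 15–21 the 3rd, 22–28 the 4th, 29–31 the 5th.
8 is in the range for the 2nd.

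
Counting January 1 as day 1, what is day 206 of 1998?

July 25, 1998

January has 31 days (206 − 31 = 175 remain).
February has 28 days (175 − 28 = 147 remain).
March has 31 days (147 − 31 = 116 remain).
April has 30 days (116 − 30 = 86 remain).
May has 31 days (86 − 31 = 55 remain).
June has 30 days (55 − 30 = 25 remain).
25 into July → July 25.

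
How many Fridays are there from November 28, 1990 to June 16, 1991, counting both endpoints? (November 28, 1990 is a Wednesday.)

November 28, 1990 is a Wednesday; the first Friday on or after it is November 30, 1990 (2 days later).
From November 30, 1990 to June 16, 1991: 0 + 31 + 31 + 28 + 31 + 30 + 31 + 16 = 198 days (rest of November, December, January, February, March, April, May, June).
198 ÷ 7 = 28 full weeks with remainder 2, so 28 more Fridays after the first → 29.

29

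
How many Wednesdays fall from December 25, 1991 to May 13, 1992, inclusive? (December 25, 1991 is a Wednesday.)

21

December 25, 1991 is a Wednesday; the first Wednesday on or after it is December 25, 1991.
From December 25, 1991 to May 13, 1992: 6 + 31 + 29 + 31 + 30 + 13 = 140 days (rest of December, January, February, March, April, May).
140 ÷ 7 = 20 full weeks with remainder 0, so 20 more Wednesdays after the first → 21.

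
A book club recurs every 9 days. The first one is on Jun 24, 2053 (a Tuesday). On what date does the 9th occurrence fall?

The 9th occurrence is 8 intervals after the first: 8 × 9 = 72 days after Jun 24, 2053.
Jun has 30 days — 6 days to the end of Jun leaves 66.
Jul has 31 days (35 left).
Aug has 31 days (4 left).
4 days into Sep → Sep 4, 2053.

Sep 4, 2053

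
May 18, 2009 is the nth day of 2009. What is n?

138

Days in months before May: 31 + 28 + 31 + 30 = 120.
Plus 18 days into May → day 138.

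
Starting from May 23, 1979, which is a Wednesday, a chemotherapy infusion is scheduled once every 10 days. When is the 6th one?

Jul 12, 1979

The 6th occurrence is 5 intervals after the first: 5 × 10 = 50 days after May 23, 1979.
May has 31 days — 8 days to the end of May leaves 42.
Jun has 30 days (12 left).
12 days into Jul → Jul 12, 1979.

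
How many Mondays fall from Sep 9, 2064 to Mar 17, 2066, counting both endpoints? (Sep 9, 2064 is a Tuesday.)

Sep 9, 2064 is a Tuesday; the first Monday on or after it is Sep 15, 2064 (6 days later).
From Sep 15, 2064 to Mar 17, 2066: 107 + 365 + 76 = 548 days (rest of 2064, 2065, to Mar 17, 2066 in 2066).
548 ÷ 7 = 78 full weeks with remainder 2, so 78 more Mondays after the first → 79.

79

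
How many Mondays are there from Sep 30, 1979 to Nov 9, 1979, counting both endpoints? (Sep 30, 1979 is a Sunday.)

Sep 30, 1979 is a Sunday; the first Monday on or after it is Oct 1, 1979 (1 day later).
From Oct 1, 1979 to Nov 9, 1979: 30 + 9 = 39 days (rest of Oct, Nov).
39 ÷ 7 = 5 full weeks with remainder 4, so 5 more Mondays after the first → 6.

6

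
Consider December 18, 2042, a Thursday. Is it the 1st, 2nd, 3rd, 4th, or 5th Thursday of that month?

3rd

Day 18 falls in week ⌈18/7⌉ of the month.
Days 1–7 hold the 1st Thursday, 8–14 the 2nd, 15–21 the 3rd, 22–28 the 4th, 29–31 the 5th.
18 is in the range for the 3rd.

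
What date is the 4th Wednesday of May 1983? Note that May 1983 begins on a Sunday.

May 1983 begins on a Sunday, so the first Wednesday is May 4 (3 days later).
The 4th Wednesday is 3 weeks later: 4 + 21 = 25.

25 May 1983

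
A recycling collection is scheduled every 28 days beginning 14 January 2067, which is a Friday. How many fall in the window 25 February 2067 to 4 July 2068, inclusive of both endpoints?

18

Occurrences land 28·i days after 14 January 2067 for i = 0, 1, 2, …
25 February 2067 is 42 days after the start; 42 ÷ 28 = 1 remainder 14; since the remainder is 14, round up to i = 2. First occurrence in the window: #3 on 11 March 2067 (2×28 = 56 days in).
4 July 2068 is 537 days after the start; 537 ÷ 28 = 19 remainder 5. Last occurrence in the window: #20 on 29 June 2068.
Occurrences #3 through #20: 18 in total.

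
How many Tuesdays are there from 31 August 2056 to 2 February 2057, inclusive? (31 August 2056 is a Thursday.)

31 August 2056 is a Thursday; the first Tuesday on or after it is 5 September 2056 (5 days later).
From 5 September 2056 to 2 February 2057: 25 + 31 + 30 + 31 + 31 + 2 = 150 days (rest of September, October, November, December, January, February).
150 ÷ 7 = 21 full weeks with remainder 3, so 21 more Tuesdays after the first → 22.

22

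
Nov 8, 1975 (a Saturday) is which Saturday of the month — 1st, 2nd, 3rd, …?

Day 8 falls in week ⌈8/7⌉ of the month.
Days 1–7 hold the 1st Saturday, 8–14 the 2nd, 15–21 the 3rd, 22–28 the 4th, 29–31 the 5th.
8 is in the range for the 2nd.

2nd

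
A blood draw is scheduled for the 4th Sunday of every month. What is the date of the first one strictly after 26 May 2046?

May 2046 starts on a Tuesday; its first Sunday is the 6th, so the 4th Sunday is the 27th — 27 May 2046.
27 May 2046 is after 26 May 2046, so that is the next one.

27 May 2046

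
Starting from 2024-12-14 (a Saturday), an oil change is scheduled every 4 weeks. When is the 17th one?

The 17th occurrence is 16 intervals after the first: 16 × 28 = 448 days after 2024-12-14.
December has 31 days — 17 days to the end of December leaves 431.
2025 has 365 days (66 left).
January has 31 days (35 left).
February has 28 days (7 left).
7 days into March → 2026-03-07.

2026-03-07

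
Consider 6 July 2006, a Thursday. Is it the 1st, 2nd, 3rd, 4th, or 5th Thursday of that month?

1st

Day 6 falls in week ⌈6/7⌉ of the month.
Days 1–7 hold the 1st Thursday, 8–14 the 2nd, 15–21 the 3rd, 22–28 the 4th, 29–31 the 5th.
6 is in the range for the 1st.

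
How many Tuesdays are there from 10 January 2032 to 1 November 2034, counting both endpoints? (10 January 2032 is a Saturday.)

147

10 January 2032 is a Saturday; the first Tuesday on or after it is 13 January 2032 (3 days later).
From 13 January 2032 to 1 November 2034: 353 + 365 + 305 = 1023 days (rest of 2032, 2033, to 1 November 2034 in 2034).
1023 ÷ 7 = 146 full weeks with remainder 1, so 146 more Tuesdays after the first → 147.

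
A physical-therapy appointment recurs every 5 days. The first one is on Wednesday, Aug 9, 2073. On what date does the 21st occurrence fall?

Nov 17, 2073

The 21st occurrence is 20 intervals after the first: 20 × 5 = 100 days after Aug 9, 2073.
Aug has 31 days — 22 days to the end of Aug leaves 78.
Sep has 30 days (48 left).
Oct has 31 days (17 left).
17 days into Nov → Nov 17, 2073.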